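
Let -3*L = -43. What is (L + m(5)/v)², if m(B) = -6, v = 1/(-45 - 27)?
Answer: 1792921/9 ≈ 1.9921e+5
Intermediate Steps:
v = -1/72 (v = 1/(-72) = -1/72 ≈ -0.013889)
L = 43/3 (L = -⅓*(-43) = 43/3 ≈ 14.333)
(L + m(5)/v)² = (43/3 - 6/(-1/72))² = (43/3 - 6*(-72))² = (43/3 + 432)² = (1339/3)² = 1792921/9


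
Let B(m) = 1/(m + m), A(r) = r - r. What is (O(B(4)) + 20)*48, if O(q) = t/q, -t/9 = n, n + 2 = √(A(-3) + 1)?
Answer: 4416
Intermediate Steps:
A(r) = 0
B(m) = 1/(2*m)
n = -1 (n = -2 + √(0 + 1) = -2 + √1 = -2 + 1 = -1)
t = 9 (t = -9*(-1) = 9)
O(q) = 9/q
(O(B(4)) + 20)*48 = (9/(((½)/4)) + 20)*48 = (9/(((½)*(¼))) + 20)*48 = (9/(⅛) + 20)*48 = (9*8 + 20)*48 = (72 + 20)*48 = 92*48 = 4416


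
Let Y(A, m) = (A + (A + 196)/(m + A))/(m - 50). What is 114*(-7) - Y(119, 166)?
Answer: -880537/1102 ≈ -799.04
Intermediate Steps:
Y(A, m) = (A + (196 + A)/(A + m))/(-50 + m)
114*(-7) - Y(119, 166) = 114*(-7) - (196 + 119 + 119² + 119*166)/(166² - 50*119 - 50*166 + 119*166) = -798 - (196 + 119 + 14161 + 19754)/(27556 - 5950 - 8300 + 19754) = -798 - 34230/33060 = -798 - 1*1141/1102 = -798 - 1141/1102 = -880537/1102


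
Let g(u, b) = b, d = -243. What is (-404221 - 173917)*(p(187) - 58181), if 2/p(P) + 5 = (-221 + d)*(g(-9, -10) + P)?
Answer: 2762678727400350/82133 ≈ 3.3637e+10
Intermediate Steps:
p(P) = 2/(4635 - 464*P) (p(P) = 2/(-5 + (-221 - 243)*(-10 + P)) = 2/(-5 - 464*(-10 + P)) = 2/(-5 + (4640 - 464*P)) = 2/(4635 - 464*P))
(-404221 - 173917)*(p(187) - 58181) = (-404221 - 173917)*(2/(4635 - 464*187) - 58181) = -578138*(2/(4635 - 86768) - 58181) = -578138*(2/(-82133) - 58181) = -578138*(2*(-1/82133) - 58181) = -578138*(-2/82133 - 58181) = -578138*(-4778580075/82133) = 2762678727400350/82133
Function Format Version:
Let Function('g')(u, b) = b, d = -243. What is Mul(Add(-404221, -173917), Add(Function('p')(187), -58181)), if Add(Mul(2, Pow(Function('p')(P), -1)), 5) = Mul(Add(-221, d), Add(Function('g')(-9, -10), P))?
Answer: Rational(2762678727400350, 82133) ≈ 3.3637e+10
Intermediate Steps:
Function('p')(P) = Mul(2, Pow(Add(4635, Mul(-464, P)), -1)) (Function('p')(P) = Mul(2, Pow(Add(-5, Mul(Add(-221, -243), Add(-10, P))), -1)) = Mul(2, Pow(Add(-5, Mul(-464, Add(-10, P))), -1)) = Mul(2, Pow(Add(-5, Add(4640, Mul(-464, P))), -1)) = Mul(2, Pow(Add(4635, Mul(-464, P)), -1)))
Mul(Add(-404221, -173917), Add(Function('p')(187), -58181)) = Mul(Add(-404221, -173917), Add(Mul(2, Pow(Add(4635, Mul(-464, 187)), -1)), -58181)) = Mul(-578138, Add(Mul(2, Pow(Add(4635, -86768), -1)), -58181)) = Mul(-578138, Add(Mul(2, Pow(-82133, -1)), -58181)) = Mul(-578138, Add(Mul(2, Rational(-1, 82133)), -58181)) = Mul(-578138, Add(Rational(-2, 82133), -58181)) = Mul(-578138, Rational(-4778580075, 82133)) = Rational(2762678727400350, 82133)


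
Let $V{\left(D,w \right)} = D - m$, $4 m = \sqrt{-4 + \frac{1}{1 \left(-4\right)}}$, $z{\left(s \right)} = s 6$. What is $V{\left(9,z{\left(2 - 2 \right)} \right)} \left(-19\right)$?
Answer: $-171 + \frac{19 i \sqrt{17}}{8} \approx -171.0 + 9.7924 i$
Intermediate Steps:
$z{\left(s \right)} = 6 s$
$m = \frac{i \sqrt{17}}{8}$ ($m = \frac{\sqrt{-4 + \frac{1}{1 \left(-4\right)}}}{4} = \frac{\sqrt{-4 + \frac{1}{-4}}}{4} = \frac{\sqrt{-4 - \frac{1}{4}}}{4} = \frac{\sqrt{- \frac{17}{4}}}{4} = \frac{\frac{1}{2} i \sqrt{17}}{4} = \frac{i \sqrt{17}}{8} \approx 0.51539 i$)
$V{\left(D,w \right)} = D - \frac{i \sqrt{17}}{8}$
$V{\left(9,z{\left(2 - 2 \right)} \right)} \left(-19\right) = \left(9 - \frac{i \sqrt{17}}{8}\right) \left(-19\right) = -171 + \frac{19 i \sqrt{17}}{8}$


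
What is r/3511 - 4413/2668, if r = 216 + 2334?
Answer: -8690643/9367348 ≈ -0.92776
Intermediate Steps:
r = 2550
r/3511 - 4413/2668 = 2550/3511 - 4413/2668 = -8690643/9367348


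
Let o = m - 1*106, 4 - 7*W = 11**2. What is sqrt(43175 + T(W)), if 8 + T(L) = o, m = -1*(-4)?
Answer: 3*sqrt(4785) ≈ 207.52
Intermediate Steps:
W = -117/7 (W = 4/7 - 1/7*11**2 = 4/7 - 1/7*121 = 4/7 - 121/7 = -117/7 ≈ -16.714)
m = 4
o = -102 (o = 4 - 1*106 = 4 - 106 = -102)
T(L) = -110 (T(L) = -8 - 102 = -110)
sqrt(43175 + T(W)) = sqrt(43175 - 110) = sqrt(43065) = 3*sqrt(4785)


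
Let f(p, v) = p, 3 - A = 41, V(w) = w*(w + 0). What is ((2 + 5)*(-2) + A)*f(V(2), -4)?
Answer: -208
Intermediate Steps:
V(w) = w² (V(w) = w*w = w²)
A = -38 (A = 3 - 1*41 = 3 - 41 = -38)
((2 + 5)*(-2) + A)*f(V(2), -4) = ((2 + 5)*(-2) - 38)*2² = (7*(-2) - 38)*4 = (-14 - 38)*4 = -52*4 = -208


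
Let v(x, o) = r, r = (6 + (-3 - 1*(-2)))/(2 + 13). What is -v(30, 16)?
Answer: -⅓ ≈ -0.33333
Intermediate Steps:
r = ⅓ (r = (6 + (-3 + 2))/15 = (6 - 1)*(1/15) = 5*(1/15) = ⅓ ≈ 0.33333)
v(x, o) = ⅓
-v(30, 16) = -1*⅓ = -⅓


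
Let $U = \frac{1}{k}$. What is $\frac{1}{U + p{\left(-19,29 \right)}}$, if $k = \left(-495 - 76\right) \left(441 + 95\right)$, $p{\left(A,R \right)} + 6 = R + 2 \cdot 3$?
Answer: $\frac{306056}{8875623} \approx 0.034483$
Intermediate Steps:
$p{\left(A,R \right)} = R$ ($p{\left(A,R \right)} = -6 + \left(R + 2 \cdot 3\right) = -6 + \left(R + 6\right) = -6 + \left(6 + R\right) = R$)
$k = -306056$ ($k = \left(-571\right) 536 = -306056$)
$U = - \frac{1}{306056}$ ($U = \frac{1}{-306056} = - \frac{1}{306056} \approx -3.2674 \cdot 10^{-6}$)
$\frac{1}{U + p{\left(-19,29 \right)}} = \frac{1}{- \frac{1}{306056} + 29} = \frac{1}{\frac{8875623}{306056}} = \frac{306056}{8875623}$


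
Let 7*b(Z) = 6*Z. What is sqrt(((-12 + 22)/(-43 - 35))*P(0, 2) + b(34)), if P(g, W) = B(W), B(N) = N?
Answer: sqrt(2152878)/273 ≈ 5.3746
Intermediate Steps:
P(g, W) = W
b(Z) = 6*Z/7 (b(Z) = (6*Z)/7 = 6*Z/7)
sqrt(((-12 + 22)/(-43 - 35))*P(0, 2) + b(34)) = sqrt(((-12 + 22)/(-43 - 35))*2 + (6/7)*34) = sqrt((10/(-78))*2 + 204/7) = sqrt((10*(-1/78))*2 + 204/7) = sqrt(-5/39*2 + 204/7) = sqrt(-10/39 + 204/7) = sqrt(7886/273) = sqrt(2152878)/273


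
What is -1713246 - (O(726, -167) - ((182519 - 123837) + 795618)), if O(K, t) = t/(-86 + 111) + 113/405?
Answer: -1739352688/2025 ≈ -8.5894e+5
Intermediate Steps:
O(K, t) = 113/405 + t/25 (O(K, t) = t/25 + 113*(1/405) = t*(1/25) + 113/405 = t/25 + 113/405 = 113/405 + t/25)
-1713246 - (O(726, -167) - ((182519 - 123837) + 795618)) = -1713246 - ((113/405 + (1/25)*(-167)) - ((182519 - 123837) + 795618)) = -1713246 - ((113/405 - 167/25) - (58682 + 795618)) = -1713246 - (-12962/2025 - 1*854300) = -1713246 - (-12962/2025 - 854300) = -1713246 - 1*(-1729970462/2025) = -1713246 + 1729970462/2025 = -1739352688/2025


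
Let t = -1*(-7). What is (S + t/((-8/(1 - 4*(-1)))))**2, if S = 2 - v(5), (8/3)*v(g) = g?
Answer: 289/16 ≈ 18.063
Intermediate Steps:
t = 7
v(g) = 3*g/8
S = 1/8 (S = 2 - 3*5/8 = 2 - 1*15/8 = 2 - 15/8 = 1/8 ≈ 0.12500)
(S + t/((-8/(1 - 4*(-1)))))**2 = (1/8 + 7/((-8/(1 - 4*(-1)))))**2 = (1/8 + 7/((-8/(1 + 4))))**2 = (1/8 + 7/((-8/5)))**2 = (1/8 + 7/(((1/5)*(-8))))**2 = (1/8 + 7/(-8/5))**2 = (1/8 + 7*(-5/8))**2 = (1/8 - 35/8)**2 = (-17/4)**2 = 289/16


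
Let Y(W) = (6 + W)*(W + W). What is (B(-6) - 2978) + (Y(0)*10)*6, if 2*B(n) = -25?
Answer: -5981/2 ≈ -2990.5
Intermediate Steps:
Y(W) = 2*W*(6 + W) (Y(W) = (6 + W)*(2*W) = 2*W*(6 + W))
B(n) = -25/2 (B(n) = (1/2)*(-25) = -25/2)
(B(-6) - 2978) + (Y(0)*10)*6 = (-25/2 - 2978) + ((2*0*(6 + 0))*10)*6 = -5981/2 + ((2*0*6)*10)*6 = -5981/2 + (0*10)*6 = -5981/2 + 0*6 = -5981/2 + 0 = -5981/2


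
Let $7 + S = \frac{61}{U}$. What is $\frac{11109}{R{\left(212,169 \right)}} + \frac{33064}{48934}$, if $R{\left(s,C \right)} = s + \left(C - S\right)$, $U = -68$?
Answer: $\frac{146665536}{5015735} \approx 29.241$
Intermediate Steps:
$S = - \frac{537}{68}$ ($S = -7 + \frac{61}{-68} = -7 + 61 \left(- \frac{1}{68}\right) = -7 - \frac{61}{68} = - \frac{537}{68} \approx -7.8971$)
$R{\left(s,C \right)} = \frac{537}{68} + C + s$ ($R{\left(s,C \right)} = s + \left(C - - \frac{537}{68}\right) = s + \left(C + \frac{537}{68}\right) = s + \left(\frac{537}{68} + C\right) = \frac{537}{68} + C + s$)
$\frac{11109}{R{\left(212,169 \right)}} + \frac{33064}{48934} = \frac{11109}{\frac{537}{68} + 169 + 212} + \frac{33064}{48934} = \frac{11109}{\frac{26445}{68}} + 33064 \cdot \frac{1}{48934} = 11109 \cdot \frac{68}{26445} + \frac{16532}{24467} = \frac{251804}{8815} + \frac{16532}{24467} = \frac{146665536}{5015735}$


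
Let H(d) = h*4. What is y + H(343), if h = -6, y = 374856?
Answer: 374832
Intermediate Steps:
H(d) = -24 (H(d) = -6*4 = -24)
y + H(343) = 374856 - 24 = 374832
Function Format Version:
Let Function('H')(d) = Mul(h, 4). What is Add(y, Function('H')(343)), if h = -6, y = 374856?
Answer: 374832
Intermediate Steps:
Function('H')(d) = -24 (Function('H')(d) = Mul(-6, 4) = -24)
Add(y, Function('H')(343)) = Add(374856, -24) = 374832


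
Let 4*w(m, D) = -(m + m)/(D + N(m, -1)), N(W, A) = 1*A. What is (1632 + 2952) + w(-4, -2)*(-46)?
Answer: 13844/3 ≈ 4614.7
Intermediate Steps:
N(W, A) = A
w(m, D) = -m/(2*(-1 + D)) (w(m, D) = (-(m + m)/(D - 1))/4 = (-2*m/(-1 + D))/4 = -m/(2*(-1 + D)))
(1632 + 2952) + w(-4, -2)*(-46) = (1632 + 2952) - 1*(-4)/(-2 + 2*(-2))*(-46) = 4584 - 1*(-4)/(-2 - 4)*(-46) = 4584 - 1*(-4)/(-6)*(-46) = 4584 - 1*(-4)*(-⅙)*(-46) = 4584 - ⅔*(-46) = 4584 + 92/3 = 13844/3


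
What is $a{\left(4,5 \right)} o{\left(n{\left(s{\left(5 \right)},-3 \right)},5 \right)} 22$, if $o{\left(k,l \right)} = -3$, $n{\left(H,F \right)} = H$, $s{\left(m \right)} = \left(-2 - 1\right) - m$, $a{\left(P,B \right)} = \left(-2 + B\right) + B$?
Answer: $-528$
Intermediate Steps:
$a{\left(P,B \right)} = -2 + 2 B$
$s{\left(m \right)} = -3 - m$ ($s{\left(m \right)} = \left(-2 - 1\right) - m = -3 - m$)
$a{\left(4,5 \right)} o{\left(n{\left(s{\left(5 \right)},-3 \right)},5 \right)} 22 = \left(-2 + 2 \cdot 5\right) \left(-3\right) 22 = \left(-2 + 10\right) \left(-3\right) 22 = 8 \left(-3\right) 22 = \left(-24\right) 22 = -528$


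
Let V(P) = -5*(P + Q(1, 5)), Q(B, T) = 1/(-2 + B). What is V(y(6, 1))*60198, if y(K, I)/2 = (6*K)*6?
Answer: -129726690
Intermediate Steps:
y(K, I) = 72*K (y(K, I) = 2*((6*K)*6) = 2*(36*K) = 72*K)
V(P) = 5 - 5*P (V(P) = -5*(P + 1/(-2 + 1)) = -5*(P + 1/(-1)) = -5*(P - 1) = -5*(-1 + P) = 5 - 5*P)
V(y(6, 1))*60198 = (5 - 360*6)*60198 = (5 - 5*432)*60198 = (5 - 2160)*60198 = -2155*60198 = -129726690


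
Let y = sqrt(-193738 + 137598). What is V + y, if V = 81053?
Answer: 81053 + 2*I*sqrt(14035) ≈ 81053.0 + 236.94*I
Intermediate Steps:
y = 2*I*sqrt(14035) (y = sqrt(-56140) = 2*I*sqrt(14035) ≈ 236.94*I)
V + y = 81053 + 2*I*sqrt(14035)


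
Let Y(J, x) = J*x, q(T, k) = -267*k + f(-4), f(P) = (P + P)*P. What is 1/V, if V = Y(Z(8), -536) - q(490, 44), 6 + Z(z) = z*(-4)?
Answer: 1/32084 ≈ 3.1168e-5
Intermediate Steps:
f(P) = 2*P² (f(P) = (2*P)*P = 2*P²)
Z(z) = -6 - 4*z (Z(z) = -6 + z*(-4) = -6 - 4*z)
q(T, k) = 32 - 267*k (q(T, k) = -267*k + 2*(-4)² = -267*k + 2*16 = -267*k + 32 = 32 - 267*k)
V = 32084 (V = (-6 - 4*8)*(-536) - (32 - 267*44) = (-6 - 32)*(-536) - (32 - 11748) = -38*(-536) - 1*(-11716) = 20368 + 11716 = 32084)
1/V = 1/32084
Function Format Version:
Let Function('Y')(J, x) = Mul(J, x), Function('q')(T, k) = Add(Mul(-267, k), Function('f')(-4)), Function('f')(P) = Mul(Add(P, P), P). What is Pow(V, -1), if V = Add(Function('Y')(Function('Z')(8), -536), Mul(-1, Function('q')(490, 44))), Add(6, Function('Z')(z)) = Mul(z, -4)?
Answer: Rational(1, 32084) ≈ 3.1168e-5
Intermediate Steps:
Function('f')(P) = Mul(2, Pow(P, 2)) (Function('f')(P) = Mul(Mul(2, P), P) = Mul(2, Pow(P, 2)))
Function('Z')(z) = Add(-6, Mul(-4, z)) (Function('Z')(z) = Add(-6, Mul(z, -4)) = Add(-6, Mul(-4, z)))
Function('q')(T, k) = Add(32, Mul(-267, k)) (Function('q')(T, k) = Add(Mul(-267, k), Mul(2, Pow(-4, 2))) = Add(Mul(-267, k), Mul(2, 16)) = Add(Mul(-267, k), 32) = Add(32, Mul(-267, k)))
V = 32084 (V = Add(Mul(Add(-6, Mul(-4, 8)), -536), Mul(-1, Add(32, Mul(-267, 44)))) = Add(Mul(Add(-6, -32), -536), Mul(-1, Add(32, -11748))) = Add(Mul(-38, -536), Mul(-1, -11716)) = Add(20368, 11716) = 32084)
Pow(V, -1) = Pow(32084, -1) = Rational(1, 32084)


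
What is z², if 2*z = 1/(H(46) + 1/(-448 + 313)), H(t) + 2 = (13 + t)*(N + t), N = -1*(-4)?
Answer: 18225/633549137764 ≈ 2.8767e-8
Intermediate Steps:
N = 4
H(t) = -2 + (4 + t)*(13 + t) (H(t) = -2 + (13 + t)*(4 + t) = -2 + (4 + t)*(13 + t))
z = 135/795958 (z = 1/(2*((50 + 46² + 17*46) + 1/(-448 + 313))) = 1/(2*((50 + 2116 + 782) + 1/(-135))) = 1/(2*(2948 - 1/135)) = 1/(2*(397979/135)) = (½)*(135/397979) = 135/795958 ≈ 0.00016961)
z² = (135/795958)² = 18225/633549137764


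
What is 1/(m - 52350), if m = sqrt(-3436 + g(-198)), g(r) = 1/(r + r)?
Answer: -20730600/1085248270657 - 6*I*sqrt(14967227)/1085248270657 ≈ -1.9102e-5 - 2.1389e-8*I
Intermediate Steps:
g(r) = 1/(2*r)
m = I*sqrt(14967227)/66 (m = sqrt(-3436 + (1/2)/(-198)) = sqrt(-3436 + (1/2)*(-1/198)) = sqrt(-3436 - 1/396) = sqrt(-1360657/396) = I*sqrt(14967227)/66 ≈ 58.617*I)
1/(m - 52350) = 1/(I*sqrt(14967227)/66 - 52350) = 1/(-52350 + I*sqrt(14967227)/66)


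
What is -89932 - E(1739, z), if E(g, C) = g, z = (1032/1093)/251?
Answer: -91671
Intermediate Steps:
z = 1032/274343 (z = (1032*(1/1093))*(1/251) = (1032/1093)*(1/251) = 1032/274343 ≈ 0.0037617)
-89932 - E(1739, z) = -89932 - 1*1739 = -89932 - 1739 = -91671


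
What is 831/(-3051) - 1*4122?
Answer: -4192351/1017 ≈ -4122.3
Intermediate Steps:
831/(-3051) - 1*4122 = 831*(-1/3051) - 4122 = -277/1017 - 4122 = -4192351/1017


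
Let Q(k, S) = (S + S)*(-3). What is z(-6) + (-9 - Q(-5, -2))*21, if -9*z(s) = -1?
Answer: -3968/9 ≈ -440.89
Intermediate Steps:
z(s) = 1/9 (z(s) = -1/9*(-1) = 1/9)
Q(k, S) = -6*S (Q(k, S) = (2*S)*(-3) = -6*S)
z(-6) + (-9 - Q(-5, -2))*21 = 1/9 + (-9 - (-6)*(-2))*21 = 1/9 + (-9 - 1*12)*21 = 1/9 + (-9 - 12)*21 = 1/9 - 21*21 = 1/9 - 441 = -3968/9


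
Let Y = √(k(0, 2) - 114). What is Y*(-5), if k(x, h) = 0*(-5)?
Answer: -5*I*√114 ≈ -53.385*I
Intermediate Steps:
k(x, h) = 0
Y = I*√114 (Y = √(0 - 114) = √(-114) = I*√114 ≈ 10.677*I)
Y*(-5) = (I*√114)*(-5) = -5*I*√114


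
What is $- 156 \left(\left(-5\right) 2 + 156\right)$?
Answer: $-22776$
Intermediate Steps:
$- 156 \left(\left(-5\right) 2 + 156\right) = - 156 \left(-10 + 156\right) = \left(-156\right) 146 = -22776$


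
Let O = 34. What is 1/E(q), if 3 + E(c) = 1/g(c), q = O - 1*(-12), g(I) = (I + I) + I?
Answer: -138/413 ≈ -0.33414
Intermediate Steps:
g(I) = 3*I (g(I) = 2*I + I = 3*I)
q = 46 (q = 34 - 1*(-12) = 34 + 12 = 46)
E(c) = -3 + 1/(3*c)
1/E(q) = 1/(-3 + (⅓)/46) = 1/(-3 + (⅓)*(1/46)) = 1/(-3 + 1/138) = 1/(-413/138) = -138/413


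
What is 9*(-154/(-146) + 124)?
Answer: 82161/73 ≈ 1125.5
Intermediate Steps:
9*(-154/(-146) + 124) = 9*(-154*(-1/146) + 124) = 9*(77/73 + 124) = 9*(9129/73) = 82161/73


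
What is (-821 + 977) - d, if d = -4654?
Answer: 4810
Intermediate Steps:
(-821 + 977) - d = (-821 + 977) - 1*(-4654) = 156 + 4654 = 4810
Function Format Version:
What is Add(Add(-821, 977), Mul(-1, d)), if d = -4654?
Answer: 4810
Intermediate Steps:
Add(Add(-821, 977), Mul(-1, d)) = Add(Add(-821, 977), Mul(-1, -4654)) = Add(156, 4654) = 4810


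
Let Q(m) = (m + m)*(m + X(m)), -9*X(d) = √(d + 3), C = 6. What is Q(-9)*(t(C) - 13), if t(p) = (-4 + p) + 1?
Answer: -1620 - 20*I*√6 ≈ -1620.0 - 48.99*I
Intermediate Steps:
t(p) = -3 + p
X(d) = -√(3 + d)/9 (X(d) = -√(d + 3)/9 = -√(3 + d)/9)
Q(m) = 2*m*(m - √(3 + m)/9) (Q(m) = (m + m)*(m - √(3 + m)/9) = (2*m)*(m - √(3 + m)/9) = 2*m*(m - √(3 + m)/9))
Q(-9)*(t(C) - 13) = ((2/9)*(-9)*(-√(3 - 9) + 9*(-9)))*((-3 + 6) - 13) = ((2/9)*(-9)*(-√(-6) - 81))*(3 - 13) = ((2/9)*(-9)*(-I*√6 - 81))*(-10) = ((2/9)*(-9)*(-81 - I*√6))*(-10) = (162 + 2*I*√6)*(-10) = -1620 - 20*I*√6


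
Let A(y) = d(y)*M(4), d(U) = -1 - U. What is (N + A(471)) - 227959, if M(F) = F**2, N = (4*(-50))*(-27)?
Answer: -230111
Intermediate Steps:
N = 5400 (N = -200*(-27) = 5400)
A(y) = -16 - 16*y (A(y) = (-1 - y)*4**2 = (-1 - y)*16 = -16 - 16*y)
(N + A(471)) - 227959 = (5400 + (-16 - 16*471)) - 227959 = (5400 + (-16 - 7536)) - 227959 = (5400 - 7552) - 227959 = -2152 - 227959 = -230111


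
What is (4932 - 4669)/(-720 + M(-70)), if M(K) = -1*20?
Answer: -263/740 ≈ -0.35541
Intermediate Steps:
M(K) = -20
(4932 - 4669)/(-720 + M(-70)) = (4932 - 4669)/(-720 - 20) = 263/(-740) = 263*(-1/740) = -263/740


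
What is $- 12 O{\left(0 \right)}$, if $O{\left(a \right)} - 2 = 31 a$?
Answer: $-24$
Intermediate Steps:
$O{\left(a \right)} = 2 + 31 a$
$- 12 O{\left(0 \right)} = - 12 \left(2 + 31 \cdot 0\right) = - 12 \left(2 + 0\right) = \left(-12\right) 2 = -24$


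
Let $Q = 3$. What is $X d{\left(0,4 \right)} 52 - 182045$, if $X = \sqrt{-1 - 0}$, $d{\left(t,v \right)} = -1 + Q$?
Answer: $-182045 + 104 i \approx -1.8205 \cdot 10^{5} + 104.0 i$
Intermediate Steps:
$d{\left(t,v \right)} = 2$ ($d{\left(t,v \right)} = -1 + 3 = 2$)
$X = i$ ($X = \sqrt{-1 + \left(-5 + 5\right)} = \sqrt{-1 + 0} = \sqrt{-1} = i \approx 1.0 i$)
$X d{\left(0,4 \right)} 52 - 182045 = i 2 \cdot 52 - 182045 = 2 i 52 - 182045 = 104 i - 182045 = -182045 + 104 i$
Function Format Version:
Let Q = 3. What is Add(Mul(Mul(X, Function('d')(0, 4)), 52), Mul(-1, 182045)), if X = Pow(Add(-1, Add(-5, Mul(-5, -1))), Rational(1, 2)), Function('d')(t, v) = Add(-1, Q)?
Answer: Add(-182045, Mul(104, I)) ≈ Add(-1.8205e+5, Mul(104.00, I))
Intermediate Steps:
Function('d')(t, v) = 2 (Function('d')(t, v) = Add(-1, 3) = 2)
X = I (X = Pow(Add(-1, Add(-5, 5)), Rational(1, 2)) = Pow(Add(-1, 0), Rational(1, 2)) = Pow(-1, Rational(1, 2)) = I ≈ Mul(1.0000, I))
Add(Mul(Mul(X, Function('d')(0, 4)), 52), Mul(-1, 182045)) = Add(Mul(Mul(I, 2), 52), Mul(-1, 182045)) = Add(Mul(Mul(2, I), 52), -182045) = Add(Mul(104, I), -182045) = Add(-182045, Mul(104, I))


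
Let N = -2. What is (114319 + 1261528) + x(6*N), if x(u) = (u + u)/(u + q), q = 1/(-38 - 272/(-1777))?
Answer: 1112821063871/808825 ≈ 1.3758e+6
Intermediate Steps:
q = -1777/67254 (q = 1/(-38 - 272*(-1/1777)) = 1/(-38 + 272/1777) = 1/(-67254/1777) = -1777/67254 ≈ -0.026422)
x(u) = 2*u/(-1777/67254 + u) (x(u) = (u + u)/(u - 1777/67254) = (2*u)/(-1777/67254 + u) = 2*u/(-1777/67254 + u))
(114319 + 1261528) + x(6*N) = (114319 + 1261528) + 134508*(6*(-2))/(-1777 + 67254*(6*(-2))) = 1375847 + 134508*(-12)/(-1777 + 67254*(-12)) = 1375847 + 134508*(-12)/(-1777 - 807048) = 1375847 + 134508*(-12)/(-808825) = 1375847 + 134508*(-12)*(-1/808825) = 1375847 + 1614096/808825 = 1112821063871/808825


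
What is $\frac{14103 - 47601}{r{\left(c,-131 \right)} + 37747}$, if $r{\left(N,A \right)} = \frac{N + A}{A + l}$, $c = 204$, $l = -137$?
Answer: $- \frac{2992488}{3372041} \approx -0.88744$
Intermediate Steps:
$r{\left(N,A \right)} = \frac{A + N}{-137 + A}$ ($r{\left(N,A \right)} = \frac{N + A}{A - 137} = \frac{A + N}{-137 + A}$)
$\frac{14103 - 47601}{r{\left(c,-131 \right)} + 37747} = \frac{14103 - 47601}{\frac{-131 + 204}{-137 - 131} + 37747} = - \frac{33498}{\frac{1}{-268} \cdot 73 + 37747} = - \frac{33498}{\left(- \frac{1}{268}\right) 73 + 37747} = - \frac{33498}{- \frac{73}{268} + 37747} = - \frac{33498}{\frac{10116123}{268}} = \left(-33498\right) \frac{268}{10116123} = - \frac{2992488}{3372041}$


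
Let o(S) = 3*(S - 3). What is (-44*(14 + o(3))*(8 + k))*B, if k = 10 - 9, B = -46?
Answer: 255024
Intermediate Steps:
o(S) = -9 + 3*S (o(S) = 3*(-3 + S) = -9 + 3*S)
k = 1
(-44*(14 + o(3))*(8 + k))*B = -44*(14 + (-9 + 3*3))*(8 + 1)*(-46) = -44*(14 + (-9 + 9))*9*(-46) = -44*(14 + 0)*9*(-46) = -616*9*(-46) = -44*126*(-46) = -5544*(-46) = 255024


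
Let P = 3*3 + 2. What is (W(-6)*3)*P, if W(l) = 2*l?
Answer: -396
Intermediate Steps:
P = 11 (P = 9 + 2 = 11)
(W(-6)*3)*P = ((2*(-6))*3)*11 = -12*3*11 = -36*11 = -396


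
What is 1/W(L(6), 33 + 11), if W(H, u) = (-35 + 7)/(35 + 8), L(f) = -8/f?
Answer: -43/28 ≈ -1.5357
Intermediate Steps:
W(H, u) = -28/43
1/W(L(6), 33 + 11) = 1/(-28/43) = -43/28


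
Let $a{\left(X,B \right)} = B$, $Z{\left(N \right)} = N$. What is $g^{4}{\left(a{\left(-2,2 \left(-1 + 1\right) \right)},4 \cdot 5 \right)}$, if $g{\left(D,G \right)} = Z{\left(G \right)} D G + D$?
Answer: $0$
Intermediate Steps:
$g{\left(D,G \right)} = D + D G^{2}$ ($g{\left(D,G \right)} = G D G + D = D G G + D = D G^{2} + D = D + D G^{2}$)
$g^{4}{\left(a{\left(-2,2 \left(-1 + 1\right) \right)},4 \cdot 5 \right)} = \left(2 \left(-1 + 1\right) \left(1 + \left(4 \cdot 5\right)^{2}\right)\right)^{4} = \left(2 \cdot 0 \left(1 + 20^{2}\right)\right)^{4} = \left(0 \left(1 + 400\right)\right)^{4} = \left(0 \cdot 401\right)^{4} = 0^{4} = 0$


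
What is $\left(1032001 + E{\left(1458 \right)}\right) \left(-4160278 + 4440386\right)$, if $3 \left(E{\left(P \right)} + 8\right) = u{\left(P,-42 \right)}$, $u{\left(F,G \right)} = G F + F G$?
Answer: $277634366252$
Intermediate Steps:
$u{\left(F,G \right)} = 2 F G$ ($u{\left(F,G \right)} = F G + F G = 2 F G$)
$E{\left(P \right)} = -8 - 28 P$ ($E{\left(P \right)} = -8 + \frac{2 P \left(-42\right)}{3} = -8 + \frac{\left(-84\right) P}{3} = -8 - 28 P$)
$\left(1032001 + E{\left(1458 \right)}\right) \left(-4160278 + 4440386\right) = \left(1032001 - 40832\right) \left(-4160278 + 4440386\right) = \left(1032001 - 40832\right) 280108 = 991169 \cdot 280108 = 277634366252$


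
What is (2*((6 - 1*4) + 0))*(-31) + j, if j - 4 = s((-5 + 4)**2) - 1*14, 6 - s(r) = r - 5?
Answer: -124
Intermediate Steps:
s(r) = 11 - r (s(r) = 6 - (r - 5) = 6 - (-5 + r) = 6 + (5 - r) = 11 - r)
j = 0 (j = 4 + ((11 - (-5 + 4)**2) - 1*14) = 4 + ((11 - 1*(-1)**2) - 14) = 4 + ((11 - 1*1) - 14) = 4 + ((11 - 1) - 14) = 4 + (10 - 14) = 4 - 4 = 0)
(2*((6 - 1*4) + 0))*(-31) + j = (2*((6 - 1*4) + 0))*(-31) + 0 = (2*((6 - 4) + 0))*(-31) + 0 = (2*(2 + 0))*(-31) + 0 = (2*2)*(-31) + 0 = 4*(-31) + 0 = -124 + 0 = -124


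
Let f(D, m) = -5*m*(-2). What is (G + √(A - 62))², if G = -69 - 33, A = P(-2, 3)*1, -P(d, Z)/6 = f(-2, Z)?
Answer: 10162 - 2244*I*√2 ≈ 10162.0 - 3173.5*I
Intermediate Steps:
f(D, m) = 10*m
P(d, Z) = -60*Z
A = -180 (A = -60*3*1 = -180*1 = -180)
G = -102
(G + √(A - 62))² = (-102 + √(-180 - 62))² = (-102 + √(-242))² = (-102 + 11*I*√2)²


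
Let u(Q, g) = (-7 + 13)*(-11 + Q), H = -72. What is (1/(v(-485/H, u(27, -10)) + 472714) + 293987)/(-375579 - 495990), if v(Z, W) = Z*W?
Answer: -417485646937/1237699448658 ≈ -0.33731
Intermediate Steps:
u(Q, g) = -66 + 6*Q (u(Q, g) = 6*(-11 + Q) = -66 + 6*Q)
v(Z, W) = W*Z
(1/(v(-485/H, u(27, -10)) + 472714) + 293987)/(-375579 - 495990) = (1/((-66 + 6*27)*(-485/(-72)) + 472714) + 293987)/(-375579 - 495990) = (1/((-66 + 162)*(-485*(-1/72)) + 472714) + 293987)/(-871569) = (1/(96*(485/72) + 472714) + 293987)*(-1/871569) = (1/(1940/3 + 472714) + 293987)*(-1/871569) = (1/(1420082/3) + 293987)*(-1/871569) = (3/1420082 + 293987)*(-1/871569) = (417485646937/1420082)*(-1/871569) = -417485646937/1237699448658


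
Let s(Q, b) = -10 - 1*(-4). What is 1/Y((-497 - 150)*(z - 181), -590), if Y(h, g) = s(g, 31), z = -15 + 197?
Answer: -⅙ ≈ -0.16667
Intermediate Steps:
z = 182
s(Q, b) = -6 (s(Q, b) = -10 + 4 = -6)
Y(h, g) = -6
1/Y((-497 - 150)*(z - 181), -590) = 1/(-6) = -⅙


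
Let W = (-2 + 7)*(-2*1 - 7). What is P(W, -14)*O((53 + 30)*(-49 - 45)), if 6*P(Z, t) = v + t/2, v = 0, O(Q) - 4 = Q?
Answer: 27293/3 ≈ 9097.7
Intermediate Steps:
O(Q) = 4 + Q
W = -45 (W = 5*(-2 - 7) = 5*(-9) = -45)
P(Z, t) = t/12 (P(Z, t) = (0 + t/2)/6 = (t/2)/6 = t/12)
P(W, -14)*O((53 + 30)*(-49 - 45)) = ((1/12)*(-14))*(4 + (53 + 30)*(-49 - 45)) = -7*(4 + 83*(-94))/6 = -7*(4 - 7802)/6 = -7/6*(-7798) = 27293/3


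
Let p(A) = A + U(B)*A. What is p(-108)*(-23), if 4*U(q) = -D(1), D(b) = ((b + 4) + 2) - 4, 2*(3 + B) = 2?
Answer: 621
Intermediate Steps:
B = -2 (B = -3 + (½)*2 = -3 + 1 = -2)
D(b) = 2 + b (D(b) = ((4 + b) + 2) - 4 = (6 + b) - 4 = 2 + b)
U(q) = -¾ (U(q) = (-(2 + 1))/4 = (-1*3)/4 = (¼)*(-3) = -¾)
p(A) = A/4 (p(A) = A - 3*A/4 = A/4)
p(-108)*(-23) = ((¼)*(-108))*(-23) = -27*(-23) = 621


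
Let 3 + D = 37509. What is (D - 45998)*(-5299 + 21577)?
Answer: -138232776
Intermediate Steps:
D = 37506 (D = -3 + 37509 = 37506)
(D - 45998)*(-5299 + 21577) = (37506 - 45998)*(-5299 + 21577) = -8492*16278 = -138232776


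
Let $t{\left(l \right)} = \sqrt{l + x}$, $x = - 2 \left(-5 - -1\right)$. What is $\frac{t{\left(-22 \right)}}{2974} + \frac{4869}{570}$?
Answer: $\frac{1623}{190} + \frac{i \sqrt{14}}{2974} \approx 8.5421 + 0.0012581 i$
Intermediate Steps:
$x = 8$ ($x = - 2 \left(-5 + 1\right) = \left(-2\right) \left(-4\right) = 8$)
$t{\left(l \right)} = \sqrt{8 + l}$ ($t{\left(l \right)} = \sqrt{l + 8} = \sqrt{8 + l}$)
$\frac{t{\left(-22 \right)}}{2974} + \frac{4869}{570} = \frac{\sqrt{8 - 22}}{2974} + \frac{4869}{570} = \sqrt{-14} \cdot \frac{1}{2974} + 4869 \cdot \frac{1}{570} = i \sqrt{14} \cdot \frac{1}{2974} + \frac{1623}{190} = \frac{i \sqrt{14}}{2974} + \frac{1623}{190} = \frac{1623}{190} + \frac{i \sqrt{14}}{2974}$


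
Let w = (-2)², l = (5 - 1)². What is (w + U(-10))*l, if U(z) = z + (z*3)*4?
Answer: -2016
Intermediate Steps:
l = 16 (l = 4² = 16)
U(z) = 13*z (U(z) = z + (3*z)*4 = z + 12*z = 13*z)
w = 4
(w + U(-10))*l = (4 + 13*(-10))*16 = (4 - 130)*16 = -126*16 = -2016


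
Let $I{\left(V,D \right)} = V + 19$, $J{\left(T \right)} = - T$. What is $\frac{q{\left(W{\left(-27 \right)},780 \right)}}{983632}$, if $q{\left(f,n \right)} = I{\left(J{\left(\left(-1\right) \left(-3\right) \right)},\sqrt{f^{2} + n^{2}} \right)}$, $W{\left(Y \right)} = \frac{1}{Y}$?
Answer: $\frac{1}{61477} \approx 1.6266 \cdot 10^{-5}$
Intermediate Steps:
$I{\left(V,D \right)} = 19 + V$
$q{\left(f,n \right)} = 16$ ($q{\left(f,n \right)} = 19 - \left(-1\right) \left(-3\right) = 19 - 3 = 16$)
$\frac{q{\left(W{\left(-27 \right)},780 \right)}}{983632} = \frac{16}{983632} = 16 \cdot \frac{1}{983632} = \frac{1}{61477}$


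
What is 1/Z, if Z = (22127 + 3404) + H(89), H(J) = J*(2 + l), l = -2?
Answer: 1/25531 ≈ 3.9168e-5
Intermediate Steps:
H(J) = 0 (H(J) = J*(2 - 2) = J*0 = 0)
Z = 25531 (Z = (22127 + 3404) + 0 = 25531 + 0 = 25531)
1/Z = 1/25531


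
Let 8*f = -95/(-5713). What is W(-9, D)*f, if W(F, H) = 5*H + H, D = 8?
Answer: 570/5713 ≈ 0.099772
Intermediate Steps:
f = 95/45704 (f = (-95/(-5713))/8 = (-95*(-1/5713))/8 = (⅛)*(95/5713) = 95/45704 ≈ 0.0020786)
W(F, H) = 6*H
W(-9, D)*f = (6*8)*(95/45704) = 48*(95/45704) = 570/5713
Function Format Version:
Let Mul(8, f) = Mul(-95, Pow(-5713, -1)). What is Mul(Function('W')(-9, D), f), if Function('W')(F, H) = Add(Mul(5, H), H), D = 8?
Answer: Rational(570, 5713) ≈ 0.099772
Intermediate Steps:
f = Rational(95, 45704) (f = Mul(Rational(1, 8), Mul(-95, Pow(-5713, -1))) = Mul(Rational(1, 8), Mul(-95, Rational(-1, 5713))) = Mul(Rational(1, 8), Rational(95, 5713)) = Rational(95, 45704) ≈ 0.0020786)
Function('W')(F, H) = Mul(6, H)
Mul(Function('W')(-9, D), f) = Mul(Mul(6, 8), Rational(95, 45704)) = Mul(48, Rational(95, 45704)) = Rational(570, 5713)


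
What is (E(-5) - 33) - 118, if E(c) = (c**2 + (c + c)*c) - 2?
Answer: -78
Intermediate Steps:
E(c) = -2 + 3*c**2 (E(c) = (c**2 + (2*c)*c) - 2 = (c**2 + 2*c**2) - 2 = 3*c**2 - 2 = -2 + 3*c**2)
(E(-5) - 33) - 118 = ((-2 + 3*(-5)**2) - 33) - 118 = ((-2 + 3*25) - 33) - 118 = ((-2 + 75) - 33) - 118 = (73 - 33) - 118 = 40 - 118 = -78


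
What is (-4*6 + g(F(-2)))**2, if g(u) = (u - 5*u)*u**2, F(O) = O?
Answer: 64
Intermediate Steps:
g(u) = -4*u**3 (g(u) = (-4*u)*u**2 = -4*u**3)
(-4*6 + g(F(-2)))**2 = (-4*6 - 4*(-2)**3)**2 = (-24 - 4*(-8))**2 = (-24 + 32)**2 = 8**2 = 64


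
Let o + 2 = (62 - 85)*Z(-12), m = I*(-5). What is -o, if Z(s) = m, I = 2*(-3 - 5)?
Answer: 1842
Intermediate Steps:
I = -16 (I = 2*(-8) = -16)
m = 80 (m = -16*(-5) = 80)
Z(s) = 80
o = -1842 (o = -2 + (62 - 85)*80 = -2 - 23*80 = -2 - 1840 = -1842)
-o = -1*(-1842) = 1842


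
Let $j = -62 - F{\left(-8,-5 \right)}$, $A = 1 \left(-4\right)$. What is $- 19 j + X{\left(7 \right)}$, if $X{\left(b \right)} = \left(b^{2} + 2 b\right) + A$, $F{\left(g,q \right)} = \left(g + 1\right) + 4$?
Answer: $1180$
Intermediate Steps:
$A = -4$
$F{\left(g,q \right)} = 5 + g$ ($F{\left(g,q \right)} = \left(1 + g\right) + 4 = 5 + g$)
$X{\left(b \right)} = -4 + b^{2} + 2 b$ ($X{\left(b \right)} = \left(b^{2} + 2 b\right) - 4 = -4 + b^{2} + 2 b$)
$j = -59$ ($j = -62 - \left(5 - 8\right) = -62 - -3 = -62 + 3 = -59$)
$- 19 j + X{\left(7 \right)} = \left(-19\right) \left(-59\right) + \left(-4 + 7^{2} + 2 \cdot 7\right) = 1121 + \left(-4 + 49 + 14\right) = 1121 + 59 = 1180$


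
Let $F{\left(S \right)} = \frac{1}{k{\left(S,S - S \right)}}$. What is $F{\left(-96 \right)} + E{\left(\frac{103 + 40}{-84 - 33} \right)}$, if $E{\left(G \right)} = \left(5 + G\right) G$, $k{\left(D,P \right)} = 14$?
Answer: $- \frac{5155}{1134} \approx -4.5459$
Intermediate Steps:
$E{\left(G \right)} = G \left(5 + G\right)$
$F{\left(S \right)} = \frac{1}{14}$
$F{\left(-96 \right)} + E{\left(\frac{103 + 40}{-84 - 33} \right)} = \frac{1}{14} + \frac{103 + 40}{-84 - 33} \left(5 + \frac{103 + 40}{-84 - 33}\right) = \frac{1}{14} + \frac{143}{-117} \left(5 + \frac{143}{-117}\right) = \frac{1}{14} + 143 \left(- \frac{1}{117}\right) \left(5 + 143 \left(- \frac{1}{117}\right)\right) = \frac{1}{14} - \frac{11 \left(5 - \frac{11}{9}\right)}{9} = \frac{1}{14} - \frac{374}{81} = - \frac{5155}{1134}$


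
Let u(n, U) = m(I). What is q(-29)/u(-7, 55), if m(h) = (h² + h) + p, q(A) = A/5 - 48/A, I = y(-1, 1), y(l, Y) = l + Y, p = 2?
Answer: -601/290 ≈ -2.0724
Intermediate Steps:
y(l, Y) = Y + l
I = 0 (I = 1 - 1 = 0)
q(A) = -48/A + A/5 (q(A) = A*(⅕) - 48/A = A/5 - 48/A = -48/A + A/5)
m(h) = 2 + h + h² (m(h) = (h² + h) + 2 = (h + h²) + 2 = 2 + h + h²)
u(n, U) = 2 (u(n, U) = 2 + 0 + 0² = 2 + 0 + 0 = 2)
q(-29)/u(-7, 55) = (-48/(-29) + (⅕)*(-29))/2 = (-48*(-1/29) - 29/5)*(½) = (48/29 - 29/5)*(½) = -601/145*½ = -601/290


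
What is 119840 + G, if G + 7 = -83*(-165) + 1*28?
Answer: 133556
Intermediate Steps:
G = 13716 (G = -7 + (-83*(-165) + 1*28) = -7 + (13695 + 28) = -7 + 13723 = 13716)
119840 + G = 119840 + 13716 = 133556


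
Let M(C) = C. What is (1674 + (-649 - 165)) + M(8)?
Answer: 868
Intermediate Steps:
(1674 + (-649 - 165)) + M(8) = (1674 + (-649 - 165)) + 8 = (1674 - 814) + 8 = 860 + 8 = 868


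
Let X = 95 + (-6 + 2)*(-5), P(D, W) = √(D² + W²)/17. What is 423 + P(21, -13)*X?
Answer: 423 + 115*√610/17 ≈ 590.08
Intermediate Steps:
P(D, W) = √(D² + W²)/17 (P(D, W) = √(D² + W²)*(1/17) = √(D² + W²)/17)
X = 115 (X = 95 - 4*(-5) = 95 + 20 = 115)
423 + P(21, -13)*X = 423 + (√(21² + (-13)²)/17)*115 = 423 + (√(441 + 169)/17)*115 = 423 + (√610/17)*115 = 423 + 115*√610/17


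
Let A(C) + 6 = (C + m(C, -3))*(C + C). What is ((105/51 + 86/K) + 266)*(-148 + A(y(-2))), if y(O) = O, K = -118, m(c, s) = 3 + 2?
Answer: -44509912/1003 ≈ -44377.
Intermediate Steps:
m(c, s) = 5
A(C) = -6 + 2*C*(5 + C) (A(C) = -6 + (C + 5)*(C + C) = -6 + (5 + C)*(2*C) = -6 + 2*C*(5 + C))
((105/51 + 86/K) + 266)*(-148 + A(y(-2))) = ((105/51 + 86/(-118)) + 266)*(-148 + (-6 + 2*(-2)² + 10*(-2))) = ((105*(1/51) + 86*(-1/118)) + 266)*(-148 + (-6 + 2*4 - 20)) = ((35/17 - 43/59) + 266)*(-148 + (-6 + 8 - 20)) = (1334/1003 + 266)*(-148 - 18) = (268132/1003)*(-166) = -44509912/1003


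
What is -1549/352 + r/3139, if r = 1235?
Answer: -4427591/1104928 ≈ -4.0071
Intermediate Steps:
-1549/352 + r/3139 = -1549/352 + 1235/3139 = -4427591/1104928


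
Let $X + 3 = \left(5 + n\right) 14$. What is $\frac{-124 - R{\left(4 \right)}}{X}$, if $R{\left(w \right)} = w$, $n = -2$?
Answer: $- \frac{128}{39} \approx -3.2821$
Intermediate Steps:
$X = 39$ ($X = -3 + \left(5 - 2\right) 14 = -3 + 3 \cdot 14 = -3 + 42 = 39$)
$\frac{-124 - R{\left(4 \right)}}{X} = \frac{-124 - 4}{39} = \left(-124 - 4\right) \frac{1}{39} = \left(-128\right) \frac{1}{39} = - \frac{128}{39}$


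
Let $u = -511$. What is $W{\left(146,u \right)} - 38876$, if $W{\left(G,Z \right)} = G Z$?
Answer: $-113482$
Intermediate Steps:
$W{\left(146,u \right)} - 38876 = 146 \left(-511\right) - 38876 = -74606 - 38876 = -113482$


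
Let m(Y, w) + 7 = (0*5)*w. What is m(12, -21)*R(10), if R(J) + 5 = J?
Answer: -35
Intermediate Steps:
m(Y, w) = -7 (m(Y, w) = -7 + (0*5)*w = -7 + 0*w = -7 + 0 = -7)
R(J) = -5 + J
m(12, -21)*R(10) = -7*(-5 + 10) = -7*5 = -35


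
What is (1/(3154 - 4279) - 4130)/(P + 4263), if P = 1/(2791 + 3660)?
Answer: -29972965201/30938190750 ≈ -0.96880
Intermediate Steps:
P = 1/6451 ≈ 0.00015501
(1/(3154 - 4279) - 4130)/(P + 4263) = (1/(3154 - 4279) - 4130)/(1/6451 + 4263) = (1/(-1125) - 4130)/(27500614/6451) = (-1/1125 - 4130)*(6451/27500614) = -4646251/1125*6451/27500614 = -29972965201/30938190750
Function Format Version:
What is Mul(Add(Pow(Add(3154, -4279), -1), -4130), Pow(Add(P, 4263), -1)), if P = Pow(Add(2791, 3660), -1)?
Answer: Rational(-29972965201, 30938190750) ≈ -0.96880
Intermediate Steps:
P = Rational(1, 6451) (P = Pow(6451, -1) = Rational(1, 6451) ≈ 0.00015501)
Mul(Add(Pow(Add(3154, -4279), -1), -4130), Pow(Add(P, 4263), -1)) = Mul(Add(Pow(Add(3154, -4279), -1), -4130), Pow(Add(Rational(1, 6451), 4263), -1)) = Mul(Add(Pow(-1125, -1), -4130), Pow(Rational(27500614, 6451), -1)) = Mul(Add(Rational(-1, 1125), -4130), Rational(6451, 27500614)) = Mul(Rational(-4646251, 1125), Rational(6451, 27500614)) = Rational(-29972965201, 30938190750)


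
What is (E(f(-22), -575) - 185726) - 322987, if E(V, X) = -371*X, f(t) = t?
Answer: -295388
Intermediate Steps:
(E(f(-22), -575) - 185726) - 322987 = (-371*(-575) - 185726) - 322987 = (213325 - 185726) - 322987 = 27599 - 322987 = -295388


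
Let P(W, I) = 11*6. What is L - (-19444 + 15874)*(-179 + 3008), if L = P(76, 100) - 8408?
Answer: 10091188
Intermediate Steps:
P(W, I) = 66
L = -8342 (L = 66 - 8408 = -8342)
L - (-19444 + 15874)*(-179 + 3008) = -8342 - (-19444 + 15874)*(-179 + 3008) = -8342 - (-3570)*2829 = -8342 - 1*(-10099530) = -8342 + 10099530 = 10091188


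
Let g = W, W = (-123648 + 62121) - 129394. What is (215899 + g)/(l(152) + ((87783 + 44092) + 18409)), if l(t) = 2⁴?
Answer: 4163/25050 ≈ 0.16619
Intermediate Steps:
W = -190921 (W = -61527 - 129394 = -190921)
l(t) = 16
g = -190921
(215899 + g)/(l(152) + ((87783 + 44092) + 18409)) = (215899 - 190921)/(16 + ((87783 + 44092) + 18409)) = 24978/(16 + (131875 + 18409)) = 24978/(16 + 150284) = 24978/150300 = 24978*(1/150300) = 4163/25050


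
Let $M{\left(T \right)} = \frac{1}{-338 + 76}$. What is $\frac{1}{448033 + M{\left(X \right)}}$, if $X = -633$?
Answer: $\frac{262}{117384645} \approx 2.232 \cdot 10^{-6}$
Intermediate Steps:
$M{\left(T \right)} = - \frac{1}{262}$ ($M{\left(T \right)} = \frac{1}{-262} = - \frac{1}{262}$)
$\frac{1}{448033 + M{\left(X \right)}} = \frac{1}{448033 - \frac{1}{262}} = \frac{1}{\frac{117384645}{262}} = \frac{262}{117384645}$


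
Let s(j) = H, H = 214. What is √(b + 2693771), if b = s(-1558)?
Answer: √2693985 ≈ 1641.3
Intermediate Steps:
s(j) = 214
b = 214
√(b + 2693771) = √(214 + 2693771) = √2693985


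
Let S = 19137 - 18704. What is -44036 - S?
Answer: -44469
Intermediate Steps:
S = 433
-44036 - S = -44036 - 1*433 = -44036 - 433 = -44469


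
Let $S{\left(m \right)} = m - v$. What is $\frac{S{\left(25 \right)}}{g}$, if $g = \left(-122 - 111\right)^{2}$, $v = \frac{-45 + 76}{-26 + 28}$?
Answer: $\frac{19}{108578} \approx 0.00017499$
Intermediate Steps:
$v = \frac{31}{2} \approx 15.5$
$S{\left(m \right)} = - \frac{31}{2} + m$ ($S{\left(m \right)} = m - \frac{31}{2} = - \frac{31}{2} + m$)
$g = 54289$ ($g = \left(-233\right)^{2} = 54289$)
$\frac{S{\left(25 \right)}}{g} = \frac{- \frac{31}{2} + 25}{54289} = \frac{19}{2} \cdot \frac{1}{54289} = \frac{19}{108578}$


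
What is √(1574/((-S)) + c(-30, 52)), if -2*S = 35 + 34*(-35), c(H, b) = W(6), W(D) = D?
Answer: √4368210/1155 ≈ 1.8095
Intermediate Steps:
c(H, b) = 6
S = 1155/2 (S = -(35 + 34*(-35))/2 = -(35 - 1190)/2 = -½*(-1155) = 1155/2 ≈ 577.50)
√(1574/((-S)) + c(-30, 52)) = √(1574/((-1*1155/2)) + 6) = √(1574/(-1155/2) + 6) = √(1574*(-2/1155) + 6) = √(-3148/1155 + 6) = √(3782/1155) = √4368210/1155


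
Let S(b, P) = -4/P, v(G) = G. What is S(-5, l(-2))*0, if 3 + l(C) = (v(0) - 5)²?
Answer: 0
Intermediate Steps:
l(C) = 22 (l(C) = -3 + (0 - 5)² = -3 + (-5)² = -3 + 25 = 22)
S(-5, l(-2))*0 = -4/22*0 = -4*1/22*0 = -2/11*0 = 0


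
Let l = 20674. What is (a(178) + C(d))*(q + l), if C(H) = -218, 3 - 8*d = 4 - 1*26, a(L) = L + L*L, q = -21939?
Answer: -40029660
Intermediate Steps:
a(L) = L + L²
d = 25/8 (d = 3/8 - (4 - 1*26)/8 = 3/8 - (4 - 26)/8 = 3/8 - ⅛*(-22) = 3/8 + 11/4 = 25/8 ≈ 3.1250)
(a(178) + C(d))*(q + l) = (178*(1 + 178) - 218)*(-21939 + 20674) = (178*179 - 218)*(-1265) = (31862 - 218)*(-1265) = 31644*(-1265) = -40029660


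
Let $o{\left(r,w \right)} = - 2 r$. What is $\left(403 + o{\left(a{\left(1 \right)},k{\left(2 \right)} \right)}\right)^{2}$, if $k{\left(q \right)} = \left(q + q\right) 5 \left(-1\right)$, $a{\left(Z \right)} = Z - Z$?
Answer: $162409$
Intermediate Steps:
$a{\left(Z \right)} = 0$
$k{\left(q \right)} = - 10 q$ ($k{\left(q \right)} = 2 q 5 \left(-1\right) = 10 q \left(-1\right) = - 10 q$)
$\left(403 + o{\left(a{\left(1 \right)},k{\left(2 \right)} \right)}\right)^{2} = \left(403 - 0\right)^{2} = \left(403 + 0\right)^{2} = 403^{2} = 162409$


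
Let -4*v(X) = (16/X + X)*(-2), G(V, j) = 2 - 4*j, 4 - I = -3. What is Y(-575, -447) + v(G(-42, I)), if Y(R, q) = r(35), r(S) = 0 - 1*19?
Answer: -420/13 ≈ -32.308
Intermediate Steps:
r(S) = -19 (r(S) = 0 - 19 = -19)
I = 7 (I = 4 - 1*(-3) = 4 + 3 = 7)
Y(R, q) = -19
v(X) = X/2 + 8/X (v(X) = -(16/X + X)*(-2)/4 = -(X + 16/X)*(-2)/4 = -(-32/X - 2*X)/4 = X/2 + 8/X)
Y(-575, -447) + v(G(-42, I)) = -19 + ((2 - 4*7)/2 + 8/(2 - 4*7)) = -19 + ((2 - 28)/2 + 8/(2 - 28)) = -19 + ((½)*(-26) + 8/(-26)) = -19 + (-13 + 8*(-1/26)) = -19 + (-13 - 4/13) = -19 - 173/13 = -420/13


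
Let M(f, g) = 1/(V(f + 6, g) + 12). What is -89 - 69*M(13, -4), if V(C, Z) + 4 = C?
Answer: -824/9 ≈ -91.556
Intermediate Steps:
V(C, Z) = -4 + C
M(f, g) = 1/(14 + f) (M(f, g) = 1/((-4 + (f + 6)) + 12) = 1/((-4 + (6 + f)) + 12) = 1/((2 + f) + 12) = 1/(14 + f))
-89 - 69*M(13, -4) = -89 - 69/(14 + 13) = -89 - 69/27 = -89 - 69*1/27 = -89 - 23/9 = -824/9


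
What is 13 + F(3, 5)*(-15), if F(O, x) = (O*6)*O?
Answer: -797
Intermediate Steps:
F(O, x) = 6*O² (F(O, x) = (6*O)*O = 6*O²)
13 + F(3, 5)*(-15) = 13 + (6*3²)*(-15) = 13 + (6*9)*(-15) = 13 + 54*(-15) = 13 - 810 = -797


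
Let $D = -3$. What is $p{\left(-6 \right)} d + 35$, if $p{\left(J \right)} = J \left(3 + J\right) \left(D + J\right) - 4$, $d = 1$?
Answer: $-131$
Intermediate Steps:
$p{\left(J \right)} = -4 + J \left(-3 + J\right) \left(3 + J\right)$ ($p{\left(J \right)} = J \left(3 + J\right) \left(-3 + J\right) - 4 = J \left(-3 + J\right) \left(3 + J\right) - 4 = -4 + J \left(-3 + J\right) \left(3 + J\right)$)
$p{\left(-6 \right)} d + 35 = \left(-4 + \left(-6\right)^{3} - -54\right) 1 + 35 = \left(-4 - 216 + 54\right) 1 + 35 = \left(-166\right) 1 + 35 = -166 + 35 = -131$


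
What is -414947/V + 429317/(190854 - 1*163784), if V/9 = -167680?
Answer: 65912348633/4085187840 ≈ 16.134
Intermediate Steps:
V = -1509120 (V = 9*(-167680) = -1509120)
-414947/V + 429317/(190854 - 1*163784) = -414947/(-1509120) + 429317/(190854 - 1*163784) = -414947*(-1/1509120) + 429317/(190854 - 163784) = 414947/1509120 + 429317/27070 = 65912348633/4085187840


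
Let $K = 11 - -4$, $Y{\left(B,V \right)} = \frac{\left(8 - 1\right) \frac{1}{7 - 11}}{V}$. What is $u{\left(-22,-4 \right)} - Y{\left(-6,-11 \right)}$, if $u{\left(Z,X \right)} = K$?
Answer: $\frac{653}{44} \approx 14.841$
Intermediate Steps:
$Y{\left(B,V \right)} = - \frac{7}{4 V}$ ($Y{\left(B,V \right)} = \frac{7 \frac{1}{-4}}{V} = \frac{7 \left(- \frac{1}{4}\right)}{V} = - \frac{7}{4 V}$)
$K = 15$ ($K = 11 + 4 = 15$)
$u{\left(Z,X \right)} = 15$
$u{\left(-22,-4 \right)} - Y{\left(-6,-11 \right)} = 15 - - \frac{7}{4 \left(-11\right)} = 15 - \left(- \frac{7}{4}\right) \left(- \frac{1}{11}\right) = 15 - \frac{7}{44} = \frac{653}{44}$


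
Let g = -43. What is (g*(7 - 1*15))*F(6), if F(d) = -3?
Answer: -1032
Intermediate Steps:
(g*(7 - 1*15))*F(6) = -43*(7 - 1*15)*(-3) = -43*(7 - 15)*(-3) = -43*(-8)*(-3) = 344*(-3) = -1032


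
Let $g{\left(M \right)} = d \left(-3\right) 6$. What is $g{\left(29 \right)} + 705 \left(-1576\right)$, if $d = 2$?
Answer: $-1111116$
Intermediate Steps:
$g{\left(M \right)} = -36$ ($g{\left(M \right)} = 2 \left(-3\right) 6 = \left(-6\right) 6 = -36$)
$g{\left(29 \right)} + 705 \left(-1576\right) = -36 + 705 \left(-1576\right) = -36 - 1111080 = -1111116$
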